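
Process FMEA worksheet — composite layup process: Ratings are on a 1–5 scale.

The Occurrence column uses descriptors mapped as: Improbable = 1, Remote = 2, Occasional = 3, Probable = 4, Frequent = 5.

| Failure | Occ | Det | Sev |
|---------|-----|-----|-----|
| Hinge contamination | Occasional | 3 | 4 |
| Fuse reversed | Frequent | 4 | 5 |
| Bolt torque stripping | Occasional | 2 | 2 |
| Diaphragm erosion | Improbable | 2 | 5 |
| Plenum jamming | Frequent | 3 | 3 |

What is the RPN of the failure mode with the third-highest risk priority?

RPN = Severity × Occurrence × Detection:
  Hinge contamination: 4 × 3 × 3 = 36
  Fuse reversed: 5 × 5 × 4 = 100
  Bolt torque stripping: 2 × 3 × 2 = 12
  Diaphragm erosion: 5 × 1 × 2 = 10
  Plenum jamming: 3 × 5 × 3 = 45
Sorted descending: 100, 45, 36, 12, 10.
The third-highest RPN is 36 (Hinge contamination).

36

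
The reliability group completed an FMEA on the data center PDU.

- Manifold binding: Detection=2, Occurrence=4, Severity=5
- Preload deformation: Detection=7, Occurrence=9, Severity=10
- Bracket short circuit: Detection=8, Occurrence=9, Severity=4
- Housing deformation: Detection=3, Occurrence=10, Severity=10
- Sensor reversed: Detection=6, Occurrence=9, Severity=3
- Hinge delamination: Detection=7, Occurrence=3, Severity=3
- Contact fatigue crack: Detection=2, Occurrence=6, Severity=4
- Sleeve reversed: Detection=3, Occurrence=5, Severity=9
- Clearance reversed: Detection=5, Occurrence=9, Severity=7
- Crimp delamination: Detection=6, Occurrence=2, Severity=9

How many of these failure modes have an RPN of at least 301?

2

RPN = Severity × Occurrence × Detection:
  Manifold binding: 5 × 4 × 2 = 40
  Preload deformation: 10 × 9 × 7 = 630
  Bracket short circuit: 4 × 9 × 8 = 288
  Housing deformation: 10 × 10 × 3 = 300
  Sensor reversed: 3 × 9 × 6 = 162
  Hinge delamination: 3 × 3 × 7 = 63
  Contact fatigue crack: 4 × 6 × 2 = 48
  Sleeve reversed: 9 × 5 × 3 = 135
  Clearance reversed: 7 × 9 × 5 = 315
  Crimp delamination: 9 × 2 × 6 = 108
Modes with RPN ≥ 301: Preload deformation (630), Clearance reversed (315) → 2.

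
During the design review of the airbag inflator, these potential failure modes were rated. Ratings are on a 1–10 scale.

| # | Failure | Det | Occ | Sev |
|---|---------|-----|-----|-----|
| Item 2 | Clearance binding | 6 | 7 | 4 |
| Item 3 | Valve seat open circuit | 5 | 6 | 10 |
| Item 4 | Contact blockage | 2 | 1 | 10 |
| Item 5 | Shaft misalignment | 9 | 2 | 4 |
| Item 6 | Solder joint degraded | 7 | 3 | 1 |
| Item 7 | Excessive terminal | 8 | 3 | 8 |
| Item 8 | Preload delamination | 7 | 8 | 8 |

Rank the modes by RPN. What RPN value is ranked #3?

RPN = Severity × Occurrence × Detection:
  Item 2: 4 × 7 × 6 = 168
  Item 3: 10 × 6 × 5 = 300
  Item 4: 10 × 1 × 2 = 20
  Item 5: 4 × 2 × 9 = 72
  Item 6: 1 × 3 × 7 = 21
  Item 7: 8 × 3 × 8 = 192
  Item 8: 8 × 8 × 7 = 448
Sorted descending: 448, 300, 192, 168, 72, 21, 20.
The third-highest RPN is 192 (Item 7).

192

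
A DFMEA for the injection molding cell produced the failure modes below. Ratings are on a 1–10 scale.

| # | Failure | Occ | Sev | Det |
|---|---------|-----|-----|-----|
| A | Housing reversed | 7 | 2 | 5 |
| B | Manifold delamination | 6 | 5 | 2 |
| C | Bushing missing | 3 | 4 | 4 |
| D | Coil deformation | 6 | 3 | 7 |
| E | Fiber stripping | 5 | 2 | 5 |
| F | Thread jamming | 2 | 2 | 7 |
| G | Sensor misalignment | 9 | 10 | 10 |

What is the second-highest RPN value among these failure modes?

126

RPN = Severity × Occurrence × Detection:
  A: 2 × 7 × 5 = 70
  B: 5 × 6 × 2 = 60
  C: 4 × 3 × 4 = 48
  D: 3 × 6 × 7 = 126
  E: 2 × 5 × 5 = 50
  F: 2 × 2 × 7 = 28
  G: 10 × 9 × 10 = 900
Sorted descending: 900, 126, 70, 60, 50, 48, 28.
The second-highest RPN is 126 (D).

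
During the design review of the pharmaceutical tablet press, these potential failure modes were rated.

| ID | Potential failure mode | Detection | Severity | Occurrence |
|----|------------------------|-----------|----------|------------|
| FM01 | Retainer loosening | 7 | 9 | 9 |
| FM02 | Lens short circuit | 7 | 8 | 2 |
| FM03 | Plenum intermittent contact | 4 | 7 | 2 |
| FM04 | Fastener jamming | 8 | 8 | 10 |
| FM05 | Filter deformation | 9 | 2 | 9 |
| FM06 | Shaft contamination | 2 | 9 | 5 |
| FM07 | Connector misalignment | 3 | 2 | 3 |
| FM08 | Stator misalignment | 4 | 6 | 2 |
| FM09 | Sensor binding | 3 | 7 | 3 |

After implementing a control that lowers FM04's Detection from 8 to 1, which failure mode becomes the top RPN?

RPN = Severity × Occurrence × Detection:
  FM01: 9 × 9 × 7 = 567
  FM02: 8 × 2 × 7 = 112
  FM03: 7 × 2 × 4 = 56
  FM04: 8 × 10 × 8 = 640
  FM05: 2 × 9 × 9 = 162
  FM06: 9 × 5 × 2 = 90
  FM07: 2 × 3 × 3 = 18
  FM08: 6 × 2 × 4 = 48
  FM09: 7 × 3 × 3 = 63
After action: FM04 → 8 × 10 × 1 = 80.
Revised RPNs: FM01=567, FM05=162, FM02=112, FM06=90, FM04=80, FM09=63, FM03=56, FM08=48, FM07=18.
Highest is now FM01 (567).

FM01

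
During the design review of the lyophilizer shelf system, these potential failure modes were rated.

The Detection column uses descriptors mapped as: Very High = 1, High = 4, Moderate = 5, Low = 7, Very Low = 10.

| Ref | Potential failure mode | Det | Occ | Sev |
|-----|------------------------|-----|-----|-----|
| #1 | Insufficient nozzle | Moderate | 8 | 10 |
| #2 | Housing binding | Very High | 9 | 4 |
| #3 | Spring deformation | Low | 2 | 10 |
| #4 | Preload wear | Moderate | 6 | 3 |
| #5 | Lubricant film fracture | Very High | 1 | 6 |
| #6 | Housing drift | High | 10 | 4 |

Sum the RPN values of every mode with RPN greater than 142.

560

RPN = Severity × Occurrence × Detection:
  #1: 10 × 8 × 5 = 400
  #2: 4 × 9 × 1 = 36
  #3: 10 × 2 × 7 = 140
  #4: 3 × 6 × 5 = 90
  #5: 6 × 1 × 1 = 6
  #6: 4 × 10 × 4 = 160
RPN > 142: #1 (400), #6 (160).
Sum: 400 + 160 = 560.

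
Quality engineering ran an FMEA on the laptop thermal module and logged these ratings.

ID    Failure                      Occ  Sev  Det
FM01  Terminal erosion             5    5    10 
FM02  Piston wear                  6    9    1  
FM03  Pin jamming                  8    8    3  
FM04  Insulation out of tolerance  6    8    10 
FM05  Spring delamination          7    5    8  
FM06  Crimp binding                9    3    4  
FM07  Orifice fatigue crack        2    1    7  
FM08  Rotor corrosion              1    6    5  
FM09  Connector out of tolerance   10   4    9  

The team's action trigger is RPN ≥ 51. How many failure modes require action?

RPN = Severity × Occurrence × Detection:
  FM01: 5 × 5 × 10 = 250
  FM02: 9 × 6 × 1 = 54
  FM03: 8 × 8 × 3 = 192
  FM04: 8 × 6 × 10 = 480
  FM05: 5 × 7 × 8 = 280
  FM06: 3 × 9 × 4 = 108
  FM07: 1 × 2 × 7 = 14
  FM08: 6 × 1 × 5 = 30
  FM09: 4 × 10 × 9 = 360
Modes with RPN ≥ 51: FM01 (250), FM02 (54), FM03 (192), FM04 (480), FM05 (280), FM06 (108), FM09 (360) → 7.

7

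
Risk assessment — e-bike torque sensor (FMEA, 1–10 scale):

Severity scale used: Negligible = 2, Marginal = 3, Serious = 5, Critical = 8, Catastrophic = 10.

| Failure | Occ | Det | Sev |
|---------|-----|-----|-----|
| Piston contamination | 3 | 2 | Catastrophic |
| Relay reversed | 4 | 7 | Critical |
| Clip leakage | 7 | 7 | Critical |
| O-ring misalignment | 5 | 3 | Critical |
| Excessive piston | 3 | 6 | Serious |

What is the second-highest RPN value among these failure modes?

224

RPN = Severity × Occurrence × Detection:
  Piston contamination: 10 × 3 × 2 = 60
  Relay reversed: 8 × 4 × 7 = 224
  Clip leakage: 8 × 7 × 7 = 392
  O-ring misalignment: 8 × 5 × 3 = 120
  Excessive piston: 5 × 3 × 6 = 90
Sorted descending: 392, 224, 120, 90, 60.
The second-highest RPN is 224 (Relay reversed).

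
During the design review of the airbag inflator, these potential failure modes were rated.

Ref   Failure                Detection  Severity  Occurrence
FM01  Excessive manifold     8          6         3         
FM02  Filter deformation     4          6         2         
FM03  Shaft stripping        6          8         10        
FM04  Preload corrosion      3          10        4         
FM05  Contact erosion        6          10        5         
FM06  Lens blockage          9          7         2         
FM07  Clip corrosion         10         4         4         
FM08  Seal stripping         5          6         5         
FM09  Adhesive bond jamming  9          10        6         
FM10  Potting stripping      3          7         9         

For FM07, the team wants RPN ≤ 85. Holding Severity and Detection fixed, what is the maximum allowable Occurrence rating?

FM07: S=4, O=4, D=10 → current RPN = 160.
Fixed product = 40. Need 40 × O ≤ 85, so O ≤ 85/40 = 2.12.
Maximum integer Occurrence rating = 2 (gives RPN 80; O=3 would give 120 > 85).

2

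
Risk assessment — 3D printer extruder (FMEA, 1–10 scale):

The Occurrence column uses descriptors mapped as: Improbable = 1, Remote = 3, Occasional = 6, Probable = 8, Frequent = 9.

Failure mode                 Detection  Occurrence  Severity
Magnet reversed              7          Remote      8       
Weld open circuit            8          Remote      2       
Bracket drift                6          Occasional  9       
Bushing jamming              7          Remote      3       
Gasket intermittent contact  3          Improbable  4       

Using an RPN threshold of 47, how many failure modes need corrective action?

RPN = Severity × Occurrence × Detection:
  Magnet reversed: 8 × 3 × 7 = 168
  Weld open circuit: 2 × 3 × 8 = 48
  Bracket drift: 9 × 6 × 6 = 324
  Bushing jamming: 3 × 3 × 7 = 63
  Gasket intermittent contact: 4 × 1 × 3 = 12
Modes with RPN ≥ 47: Magnet reversed (168), Weld open circuit (48), Bracket drift (324), Bushing jamming (63) → 4.

4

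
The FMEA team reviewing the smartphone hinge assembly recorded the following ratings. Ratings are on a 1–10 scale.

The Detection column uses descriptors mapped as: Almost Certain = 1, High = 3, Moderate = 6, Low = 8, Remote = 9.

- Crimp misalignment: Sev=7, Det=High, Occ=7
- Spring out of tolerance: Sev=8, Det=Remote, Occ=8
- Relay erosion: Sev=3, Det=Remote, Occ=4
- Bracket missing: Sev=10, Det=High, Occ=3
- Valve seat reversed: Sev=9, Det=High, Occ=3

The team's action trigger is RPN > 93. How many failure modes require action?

RPN = Severity × Occurrence × Detection:
  Crimp misalignment: 7 × 7 × 3 = 147
  Spring out of tolerance: 8 × 8 × 9 = 576
  Relay erosion: 3 × 4 × 9 = 108
  Bracket missing: 10 × 3 × 3 = 90
  Valve seat reversed: 9 × 3 × 3 = 81
Modes with RPN > 93: Crimp misalignment (147), Spring out of tolerance (576), Relay erosion (108) → 3.

3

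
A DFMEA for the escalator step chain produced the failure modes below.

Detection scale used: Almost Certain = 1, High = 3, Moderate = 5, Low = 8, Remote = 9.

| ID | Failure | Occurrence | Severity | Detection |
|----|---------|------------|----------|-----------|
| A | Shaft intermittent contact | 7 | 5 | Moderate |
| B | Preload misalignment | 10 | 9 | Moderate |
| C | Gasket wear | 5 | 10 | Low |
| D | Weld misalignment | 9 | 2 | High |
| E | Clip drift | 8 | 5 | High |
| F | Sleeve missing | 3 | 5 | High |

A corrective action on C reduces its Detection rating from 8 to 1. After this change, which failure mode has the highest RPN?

B

RPN = Severity × Occurrence × Detection:
  A: 5 × 7 × 5 = 175
  B: 9 × 10 × 5 = 450
  C: 10 × 5 × 8 = 400
  D: 2 × 9 × 3 = 54
  E: 5 × 8 × 3 = 120
  F: 5 × 3 × 3 = 45
After action: C → 10 × 5 × 1 = 50.
Revised RPNs: B=450, A=175, E=120, D=54, C=50, F=45.
Highest is now B (450).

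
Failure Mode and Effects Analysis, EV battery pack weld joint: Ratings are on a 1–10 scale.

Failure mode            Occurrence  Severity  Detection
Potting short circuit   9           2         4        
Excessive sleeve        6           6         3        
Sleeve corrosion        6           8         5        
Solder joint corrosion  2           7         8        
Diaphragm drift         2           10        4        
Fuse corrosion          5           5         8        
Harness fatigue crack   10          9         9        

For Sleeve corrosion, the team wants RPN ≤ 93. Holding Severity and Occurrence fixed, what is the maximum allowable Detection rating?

1

Sleeve corrosion: S=8, O=6, D=5 → current RPN = 240.
Fixed product = 48. Need 48 × D ≤ 93, so D ≤ 93/48 = 1.94.
Maximum integer Detection rating = 1 (gives RPN 48; D=2 would give 96 > 93).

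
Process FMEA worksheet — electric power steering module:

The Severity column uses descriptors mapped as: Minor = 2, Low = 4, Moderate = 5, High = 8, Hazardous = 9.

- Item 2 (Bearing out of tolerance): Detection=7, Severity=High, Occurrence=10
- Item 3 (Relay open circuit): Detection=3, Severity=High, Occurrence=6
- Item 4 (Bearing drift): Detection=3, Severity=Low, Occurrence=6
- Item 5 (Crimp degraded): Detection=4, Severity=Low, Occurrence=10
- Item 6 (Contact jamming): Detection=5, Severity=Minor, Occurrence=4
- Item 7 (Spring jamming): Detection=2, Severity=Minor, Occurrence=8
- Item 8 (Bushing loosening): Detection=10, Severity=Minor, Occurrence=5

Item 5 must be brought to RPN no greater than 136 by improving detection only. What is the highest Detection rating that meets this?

3

Item 5: S=4, O=10, D=4 → current RPN = 160.
Fixed product = 40. Need 40 × D ≤ 136, so D ≤ 136/40 = 3.40.
Maximum integer Detection rating = 3 (gives RPN 120; D=4 would give 160 > 136).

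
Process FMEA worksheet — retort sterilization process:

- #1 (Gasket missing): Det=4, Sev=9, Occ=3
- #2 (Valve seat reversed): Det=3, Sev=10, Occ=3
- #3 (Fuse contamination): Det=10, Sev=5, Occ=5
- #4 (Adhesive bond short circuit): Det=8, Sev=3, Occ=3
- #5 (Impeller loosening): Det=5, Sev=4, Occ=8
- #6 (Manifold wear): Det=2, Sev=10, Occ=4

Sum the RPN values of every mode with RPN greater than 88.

RPN = Severity × Occurrence × Detection:
  #1: 9 × 3 × 4 = 108
  #2: 10 × 3 × 3 = 90
  #3: 5 × 5 × 10 = 250
  #4: 3 × 3 × 8 = 72
  #5: 4 × 8 × 5 = 160
  #6: 10 × 4 × 2 = 80
RPN > 88: #1 (108), #2 (90), #3 (250), #5 (160).
Sum: 108 + 90 + 250 + 160 = 608.

608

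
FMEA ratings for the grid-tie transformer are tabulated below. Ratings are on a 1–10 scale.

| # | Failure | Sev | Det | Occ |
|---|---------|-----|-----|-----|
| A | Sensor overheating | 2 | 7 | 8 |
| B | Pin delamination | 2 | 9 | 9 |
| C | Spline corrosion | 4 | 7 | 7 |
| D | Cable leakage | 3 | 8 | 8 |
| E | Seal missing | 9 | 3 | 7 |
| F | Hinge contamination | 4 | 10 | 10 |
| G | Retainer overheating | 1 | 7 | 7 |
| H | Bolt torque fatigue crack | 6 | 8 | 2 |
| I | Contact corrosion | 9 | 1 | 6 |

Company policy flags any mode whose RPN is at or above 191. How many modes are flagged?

3

RPN = Severity × Occurrence × Detection:
  A: 2 × 8 × 7 = 112
  B: 2 × 9 × 9 = 162
  C: 4 × 7 × 7 = 196
  D: 3 × 8 × 8 = 192
  E: 9 × 7 × 3 = 189
  F: 4 × 10 × 10 = 400
  G: 1 × 7 × 7 = 49
  H: 6 × 2 × 8 = 96
  I: 9 × 6 × 1 = 54
Modes with RPN ≥ 191: C (196), D (192), F (400) → 3.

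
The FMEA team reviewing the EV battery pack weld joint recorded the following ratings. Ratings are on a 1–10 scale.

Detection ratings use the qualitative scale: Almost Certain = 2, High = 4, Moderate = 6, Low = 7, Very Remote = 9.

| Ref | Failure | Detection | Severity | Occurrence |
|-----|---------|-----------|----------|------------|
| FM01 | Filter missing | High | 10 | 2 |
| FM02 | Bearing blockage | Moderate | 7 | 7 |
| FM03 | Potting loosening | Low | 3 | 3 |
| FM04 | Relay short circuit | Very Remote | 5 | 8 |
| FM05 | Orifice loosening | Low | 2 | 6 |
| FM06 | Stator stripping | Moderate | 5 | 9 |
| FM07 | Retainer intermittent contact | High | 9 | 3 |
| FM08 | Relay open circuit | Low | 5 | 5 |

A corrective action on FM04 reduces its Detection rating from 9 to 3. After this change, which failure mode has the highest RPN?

RPN = Severity × Occurrence × Detection:
  FM01: 10 × 2 × 4 = 80
  FM02: 7 × 7 × 6 = 294
  FM03: 3 × 3 × 7 = 63
  FM04: 5 × 8 × 9 = 360
  FM05: 2 × 6 × 7 = 84
  FM06: 5 × 9 × 6 = 270
  FM07: 9 × 3 × 4 = 108
  FM08: 5 × 5 × 7 = 175
After action: FM04 → 5 × 8 × 3 = 120.
Revised RPNs: FM02=294, FM06=270, FM08=175, FM04=120, FM07=108, FM05=84, FM01=80, FM03=63.
Highest is now FM02 (294).

FM02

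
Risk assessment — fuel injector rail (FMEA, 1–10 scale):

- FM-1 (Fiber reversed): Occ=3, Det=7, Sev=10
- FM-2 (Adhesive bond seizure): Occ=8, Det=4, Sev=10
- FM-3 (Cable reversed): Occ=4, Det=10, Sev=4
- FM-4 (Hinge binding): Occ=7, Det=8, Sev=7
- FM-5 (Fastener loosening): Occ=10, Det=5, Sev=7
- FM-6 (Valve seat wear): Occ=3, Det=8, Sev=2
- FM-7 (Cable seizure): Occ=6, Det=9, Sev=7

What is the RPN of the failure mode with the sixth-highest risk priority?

160

RPN = Severity × Occurrence × Detection:
  FM-1: 10 × 3 × 7 = 210
  FM-2: 10 × 8 × 4 = 320
  FM-3: 4 × 4 × 10 = 160
  FM-4: 7 × 7 × 8 = 392
  FM-5: 7 × 10 × 5 = 350
  FM-6: 2 × 3 × 8 = 48
  FM-7: 7 × 6 × 9 = 378
Sorted descending: 392, 378, 350, 320, 210, 160, 48.
The sixth-highest RPN is 160 (FM-3).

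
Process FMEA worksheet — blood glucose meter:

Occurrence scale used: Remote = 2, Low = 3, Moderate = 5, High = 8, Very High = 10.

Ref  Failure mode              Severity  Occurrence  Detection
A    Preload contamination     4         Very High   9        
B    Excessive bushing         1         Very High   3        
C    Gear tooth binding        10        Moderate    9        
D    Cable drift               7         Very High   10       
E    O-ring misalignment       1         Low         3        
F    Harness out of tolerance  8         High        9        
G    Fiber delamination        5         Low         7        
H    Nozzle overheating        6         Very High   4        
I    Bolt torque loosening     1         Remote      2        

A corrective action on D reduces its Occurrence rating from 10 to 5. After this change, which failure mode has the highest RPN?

F

RPN = Severity × Occurrence × Detection:
  A: 4 × 10 × 9 = 360
  B: 1 × 10 × 3 = 30
  C: 10 × 5 × 9 = 450
  D: 7 × 10 × 10 = 700
  E: 1 × 3 × 3 = 9
  F: 8 × 8 × 9 = 576
  G: 5 × 3 × 7 = 105
  H: 6 × 10 × 4 = 240
  I: 1 × 2 × 2 = 4
After action: D → 7 × 5 × 10 = 350.
Revised RPNs: F=576, C=450, A=360, D=350, H=240, G=105, B=30, E=9, I=4.
Highest is now F (576).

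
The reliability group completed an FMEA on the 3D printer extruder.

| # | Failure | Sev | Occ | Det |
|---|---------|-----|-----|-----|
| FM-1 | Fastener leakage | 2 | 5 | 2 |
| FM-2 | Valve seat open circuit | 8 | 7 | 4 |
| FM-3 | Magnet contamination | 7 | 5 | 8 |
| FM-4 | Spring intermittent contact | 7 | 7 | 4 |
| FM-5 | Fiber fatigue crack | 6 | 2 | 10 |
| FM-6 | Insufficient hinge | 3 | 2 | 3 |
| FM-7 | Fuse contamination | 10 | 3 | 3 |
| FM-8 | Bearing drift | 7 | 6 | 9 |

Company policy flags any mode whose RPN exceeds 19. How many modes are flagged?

7

RPN = Severity × Occurrence × Detection:
  FM-1: 2 × 5 × 2 = 20
  FM-2: 8 × 7 × 4 = 224
  FM-3: 7 × 5 × 8 = 280
  FM-4: 7 × 7 × 4 = 196
  FM-5: 6 × 2 × 10 = 120
  FM-6: 3 × 2 × 3 = 18
  FM-7: 10 × 3 × 3 = 90
  FM-8: 7 × 6 × 9 = 378
Modes with RPN > 19: FM-1 (20), FM-2 (224), FM-3 (280), FM-4 (196), FM-5 (120), FM-7 (90), FM-8 (378) → 7.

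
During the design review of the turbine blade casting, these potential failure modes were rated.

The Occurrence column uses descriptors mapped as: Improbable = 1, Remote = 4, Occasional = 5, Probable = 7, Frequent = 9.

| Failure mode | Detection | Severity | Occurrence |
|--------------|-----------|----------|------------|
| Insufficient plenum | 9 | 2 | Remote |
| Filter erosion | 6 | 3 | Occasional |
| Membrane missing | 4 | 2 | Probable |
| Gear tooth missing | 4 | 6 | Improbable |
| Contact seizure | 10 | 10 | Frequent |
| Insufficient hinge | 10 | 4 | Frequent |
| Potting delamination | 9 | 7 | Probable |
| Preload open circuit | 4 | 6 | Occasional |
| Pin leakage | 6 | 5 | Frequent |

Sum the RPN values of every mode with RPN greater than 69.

2253

RPN = Severity × Occurrence × Detection:
  Insufficient plenum: 2 × 4 × 9 = 72
  Filter erosion: 3 × 5 × 6 = 90
  Membrane missing: 2 × 7 × 4 = 56
  Gear tooth missing: 6 × 1 × 4 = 24
  Contact seizure: 10 × 9 × 10 = 900
  Insufficient hinge: 4 × 9 × 10 = 360
  Potting delamination: 7 × 7 × 9 = 441
  Preload open circuit: 6 × 5 × 4 = 120
  Pin leakage: 5 × 9 × 6 = 270
RPN > 69: Insufficient plenum (72), Filter erosion (90), Contact seizure (900), Insufficient hinge (360), Potting delamination (441), Preload open circuit (120), Pin leakage (270).
Sum: 72 + 90 + 900 + 360 + 441 + 120 + 270 = 2253.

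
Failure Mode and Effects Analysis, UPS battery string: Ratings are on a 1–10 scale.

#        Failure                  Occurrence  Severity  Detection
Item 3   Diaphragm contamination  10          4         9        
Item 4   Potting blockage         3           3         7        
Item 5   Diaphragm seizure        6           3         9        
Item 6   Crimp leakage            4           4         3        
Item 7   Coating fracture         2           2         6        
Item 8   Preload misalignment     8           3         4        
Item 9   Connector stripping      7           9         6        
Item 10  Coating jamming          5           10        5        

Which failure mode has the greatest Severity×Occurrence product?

Criticality = Severity × Occurrence:
  Item 3: 4 × 10 = 40
  Item 4: 3 × 3 = 9
  Item 5: 3 × 6 = 18
  Item 6: 4 × 4 = 16
  Item 7: 2 × 2 = 4
  Item 8: 3 × 8 = 24
  Item 9: 9 × 7 = 63
  Item 10: 10 × 5 = 50
Highest criticality is 63 → Item 9.

Item 9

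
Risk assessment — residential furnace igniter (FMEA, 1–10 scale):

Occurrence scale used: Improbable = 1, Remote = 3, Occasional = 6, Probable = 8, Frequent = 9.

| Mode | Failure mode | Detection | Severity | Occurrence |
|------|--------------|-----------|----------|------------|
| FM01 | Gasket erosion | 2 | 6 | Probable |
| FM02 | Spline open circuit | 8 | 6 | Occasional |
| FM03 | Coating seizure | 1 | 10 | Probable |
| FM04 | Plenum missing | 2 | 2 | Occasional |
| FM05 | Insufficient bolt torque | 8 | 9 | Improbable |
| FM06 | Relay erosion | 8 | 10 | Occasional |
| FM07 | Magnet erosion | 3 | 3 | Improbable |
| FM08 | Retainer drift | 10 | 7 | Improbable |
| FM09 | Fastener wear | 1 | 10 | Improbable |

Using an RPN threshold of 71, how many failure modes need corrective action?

5

RPN = Severity × Occurrence × Detection:
  FM01: 6 × 8 × 2 = 96
  FM02: 6 × 6 × 8 = 288
  FM03: 10 × 8 × 1 = 80
  FM04: 2 × 6 × 2 = 24
  FM05: 9 × 1 × 8 = 72
  FM06: 10 × 6 × 8 = 480
  FM07: 3 × 1 × 3 = 9
  FM08: 7 × 1 × 10 = 70
  FM09: 10 × 1 × 1 = 10
Modes with RPN ≥ 71: FM01 (96), FM02 (288), FM03 (80), FM05 (72), FM06 (480) → 5.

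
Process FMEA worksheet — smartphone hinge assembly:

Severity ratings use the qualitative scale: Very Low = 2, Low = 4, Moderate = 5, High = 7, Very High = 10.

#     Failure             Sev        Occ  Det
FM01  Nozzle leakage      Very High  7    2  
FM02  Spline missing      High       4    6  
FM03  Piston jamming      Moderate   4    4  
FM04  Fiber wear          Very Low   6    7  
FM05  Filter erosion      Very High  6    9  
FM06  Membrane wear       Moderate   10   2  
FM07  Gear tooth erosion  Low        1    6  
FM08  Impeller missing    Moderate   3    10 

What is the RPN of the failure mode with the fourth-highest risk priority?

140

RPN = Severity × Occurrence × Detection:
  FM01: 10 × 7 × 2 = 140
  FM02: 7 × 4 × 6 = 168
  FM03: 5 × 4 × 4 = 80
  FM04: 2 × 6 × 7 = 84
  FM05: 10 × 6 × 9 = 540
  FM06: 5 × 10 × 2 = 100
  FM07: 4 × 1 × 6 = 24
  FM08: 5 × 3 × 10 = 150
Sorted descending: 540, 168, 150, 140, 100, 84, 80, 24.
The fourth-highest RPN is 140 (FM01).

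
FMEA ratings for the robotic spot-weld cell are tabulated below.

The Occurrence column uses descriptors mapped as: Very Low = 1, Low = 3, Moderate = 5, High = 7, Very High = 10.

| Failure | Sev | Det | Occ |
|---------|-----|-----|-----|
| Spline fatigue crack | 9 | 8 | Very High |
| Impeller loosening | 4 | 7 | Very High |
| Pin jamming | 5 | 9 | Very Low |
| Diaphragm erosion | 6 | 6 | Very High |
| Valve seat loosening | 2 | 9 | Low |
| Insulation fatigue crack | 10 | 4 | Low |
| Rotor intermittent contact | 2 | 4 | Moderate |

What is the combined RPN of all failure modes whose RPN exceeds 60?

1480

RPN = Severity × Occurrence × Detection:
  Spline fatigue crack: 9 × 10 × 8 = 720
  Impeller loosening: 4 × 10 × 7 = 280
  Pin jamming: 5 × 1 × 9 = 45
  Diaphragm erosion: 6 × 10 × 6 = 360
  Valve seat loosening: 2 × 3 × 9 = 54
  Insulation fatigue crack: 10 × 3 × 4 = 120
  Rotor intermittent contact: 2 × 5 × 4 = 40
RPN > 60: Spline fatigue crack (720), Impeller loosening (280), Diaphragm erosion (360), Insulation fatigue crack (120).
Sum: 720 + 280 + 360 + 120 = 1480.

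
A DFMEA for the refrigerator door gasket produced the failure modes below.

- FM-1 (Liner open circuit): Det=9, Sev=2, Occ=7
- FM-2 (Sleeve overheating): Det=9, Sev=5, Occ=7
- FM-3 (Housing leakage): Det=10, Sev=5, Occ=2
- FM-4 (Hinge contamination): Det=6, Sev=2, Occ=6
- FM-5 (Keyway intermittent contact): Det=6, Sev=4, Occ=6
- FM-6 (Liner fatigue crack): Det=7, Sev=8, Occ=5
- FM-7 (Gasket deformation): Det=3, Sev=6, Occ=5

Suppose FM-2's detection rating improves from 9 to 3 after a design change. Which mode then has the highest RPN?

RPN = Severity × Occurrence × Detection:
  FM-1: 2 × 7 × 9 = 126
  FM-2: 5 × 7 × 9 = 315
  FM-3: 5 × 2 × 10 = 100
  FM-4: 2 × 6 × 6 = 72
  FM-5: 4 × 6 × 6 = 144
  FM-6: 8 × 5 × 7 = 280
  FM-7: 6 × 5 × 3 = 90
After action: FM-2 → 5 × 7 × 3 = 105.
Revised RPNs: FM-6=280, FM-5=144, FM-1=126, FM-2=105, FM-3=100, FM-7=90, FM-4=72.
Highest is now FM-6 (280).

FM-6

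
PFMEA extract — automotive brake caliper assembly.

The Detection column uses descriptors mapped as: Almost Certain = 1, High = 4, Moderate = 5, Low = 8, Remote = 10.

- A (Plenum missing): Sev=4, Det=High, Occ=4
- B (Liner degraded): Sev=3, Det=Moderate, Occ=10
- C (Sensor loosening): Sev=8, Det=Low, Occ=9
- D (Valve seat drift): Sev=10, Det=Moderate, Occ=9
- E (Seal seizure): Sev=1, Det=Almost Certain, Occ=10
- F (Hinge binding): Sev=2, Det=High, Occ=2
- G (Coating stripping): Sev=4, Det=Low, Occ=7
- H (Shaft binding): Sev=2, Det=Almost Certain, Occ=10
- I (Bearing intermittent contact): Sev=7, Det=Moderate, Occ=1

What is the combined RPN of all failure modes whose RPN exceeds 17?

1519

RPN = Severity × Occurrence × Detection:
  A: 4 × 4 × 4 = 64
  B: 3 × 10 × 5 = 150
  C: 8 × 9 × 8 = 576
  D: 10 × 9 × 5 = 450
  E: 1 × 10 × 1 = 10
  F: 2 × 2 × 4 = 16
  G: 4 × 7 × 8 = 224
  H: 2 × 10 × 1 = 20
  I: 7 × 1 × 5 = 35
RPN > 17: A (64), B (150), C (576), D (450), G (224), H (20), I (35).
Sum: 64 + 150 + 576 + 450 + 224 + 20 + 35 = 1519.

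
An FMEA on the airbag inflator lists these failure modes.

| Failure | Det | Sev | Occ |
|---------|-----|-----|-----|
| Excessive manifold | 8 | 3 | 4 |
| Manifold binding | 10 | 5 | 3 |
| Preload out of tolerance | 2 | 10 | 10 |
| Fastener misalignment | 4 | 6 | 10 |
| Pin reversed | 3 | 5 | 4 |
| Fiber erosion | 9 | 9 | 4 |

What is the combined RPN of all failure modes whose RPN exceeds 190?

764

RPN = Severity × Occurrence × Detection:
  Excessive manifold: 3 × 4 × 8 = 96
  Manifold binding: 5 × 3 × 10 = 150
  Preload out of tolerance: 10 × 10 × 2 = 200
  Fastener misalignment: 6 × 10 × 4 = 240
  Pin reversed: 5 × 4 × 3 = 60
  Fiber erosion: 9 × 4 × 9 = 324
RPN > 190: Preload out of tolerance (200), Fastener misalignment (240), Fiber erosion (324).
Sum: 200 + 240 + 324 = 764.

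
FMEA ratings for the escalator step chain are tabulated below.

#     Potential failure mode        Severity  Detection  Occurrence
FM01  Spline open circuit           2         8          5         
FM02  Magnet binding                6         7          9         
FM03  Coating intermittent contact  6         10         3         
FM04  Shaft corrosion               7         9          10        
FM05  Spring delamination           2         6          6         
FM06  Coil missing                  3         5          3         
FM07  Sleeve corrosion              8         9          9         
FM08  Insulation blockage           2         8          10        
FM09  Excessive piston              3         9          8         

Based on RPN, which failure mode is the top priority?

FM07

RPN = Severity × Occurrence × Detection:
  FM01: 2 × 5 × 8 = 80
  FM02: 6 × 9 × 7 = 378
  FM03: 6 × 3 × 10 = 180
  FM04: 7 × 10 × 9 = 630
  FM05: 2 × 6 × 6 = 72
  FM06: 3 × 3 × 5 = 45
  FM07: 8 × 9 × 9 = 648
  FM08: 2 × 10 × 8 = 160
  FM09: 3 × 8 × 9 = 216
Highest RPN is 648 → FM07.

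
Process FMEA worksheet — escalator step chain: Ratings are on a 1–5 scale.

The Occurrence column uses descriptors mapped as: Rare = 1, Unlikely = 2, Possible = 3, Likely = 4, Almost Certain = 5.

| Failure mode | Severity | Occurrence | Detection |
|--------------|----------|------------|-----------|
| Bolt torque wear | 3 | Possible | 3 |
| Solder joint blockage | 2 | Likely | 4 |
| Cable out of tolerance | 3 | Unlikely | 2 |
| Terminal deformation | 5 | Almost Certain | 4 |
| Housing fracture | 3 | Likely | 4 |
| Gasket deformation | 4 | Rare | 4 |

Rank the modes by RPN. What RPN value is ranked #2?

RPN = Severity × Occurrence × Detection:
  Bolt torque wear: 3 × 3 × 3 = 27
  Solder joint blockage: 2 × 4 × 4 = 32
  Cable out of tolerance: 3 × 2 × 2 = 12
  Terminal deformation: 5 × 5 × 4 = 100
  Housing fracture: 3 × 4 × 4 = 48
  Gasket deformation: 4 × 1 × 4 = 16
Sorted descending: 100, 48, 32, 27, 16, 12.
The second-highest RPN is 48 (Housing fracture).

48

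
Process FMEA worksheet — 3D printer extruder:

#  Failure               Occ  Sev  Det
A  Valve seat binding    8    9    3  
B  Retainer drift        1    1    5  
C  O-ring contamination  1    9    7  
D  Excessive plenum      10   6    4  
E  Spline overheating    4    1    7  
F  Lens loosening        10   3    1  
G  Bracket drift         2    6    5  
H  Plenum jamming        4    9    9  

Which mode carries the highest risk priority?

H

RPN = Severity × Occurrence × Detection:
  A: 9 × 8 × 3 = 216
  B: 1 × 1 × 5 = 5
  C: 9 × 1 × 7 = 63
  D: 6 × 10 × 4 = 240
  E: 1 × 4 × 7 = 28
  F: 3 × 10 × 1 = 30
  G: 6 × 2 × 5 = 60
  H: 9 × 4 × 9 = 324
Highest RPN is 324 → H.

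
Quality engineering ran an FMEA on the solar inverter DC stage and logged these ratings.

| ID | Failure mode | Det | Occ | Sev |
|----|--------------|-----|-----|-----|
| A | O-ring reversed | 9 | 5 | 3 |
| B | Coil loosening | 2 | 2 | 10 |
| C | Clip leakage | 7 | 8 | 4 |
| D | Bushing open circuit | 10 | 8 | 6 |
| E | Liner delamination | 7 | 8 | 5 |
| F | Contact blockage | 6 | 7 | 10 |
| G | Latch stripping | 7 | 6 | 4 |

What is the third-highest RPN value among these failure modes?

RPN = Severity × Occurrence × Detection:
  A: 3 × 5 × 9 = 135
  B: 10 × 2 × 2 = 40
  C: 4 × 8 × 7 = 224
  D: 6 × 8 × 10 = 480
  E: 5 × 8 × 7 = 280
  F: 10 × 7 × 6 = 420
  G: 4 × 6 × 7 = 168
Sorted descending: 480, 420, 280, 224, 168, 135, 40.
The third-highest RPN is 280 (E).

280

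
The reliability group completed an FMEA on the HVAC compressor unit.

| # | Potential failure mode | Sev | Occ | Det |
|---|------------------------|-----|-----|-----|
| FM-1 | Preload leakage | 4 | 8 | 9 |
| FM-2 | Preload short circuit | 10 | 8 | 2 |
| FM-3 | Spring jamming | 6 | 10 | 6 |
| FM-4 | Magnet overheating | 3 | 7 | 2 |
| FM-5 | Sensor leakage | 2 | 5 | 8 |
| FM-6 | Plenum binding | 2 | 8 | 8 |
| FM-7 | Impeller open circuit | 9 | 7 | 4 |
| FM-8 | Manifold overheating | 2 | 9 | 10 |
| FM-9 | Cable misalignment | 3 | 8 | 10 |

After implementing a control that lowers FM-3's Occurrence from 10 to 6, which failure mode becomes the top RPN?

RPN = Severity × Occurrence × Detection:
  FM-1: 4 × 8 × 9 = 288
  FM-2: 10 × 8 × 2 = 160
  FM-3: 6 × 10 × 6 = 360
  FM-4: 3 × 7 × 2 = 42
  FM-5: 2 × 5 × 8 = 80
  FM-6: 2 × 8 × 8 = 128
  FM-7: 9 × 7 × 4 = 252
  FM-8: 2 × 9 × 10 = 180
  FM-9: 3 × 8 × 10 = 240
After action: FM-3 → 6 × 6 × 6 = 216.
Revised RPNs: FM-1=288, FM-7=252, FM-9=240, FM-3=216, FM-8=180, FM-2=160, FM-6=128, FM-5=80, FM-4=42.
Highest is now FM-1 (288).

FM-1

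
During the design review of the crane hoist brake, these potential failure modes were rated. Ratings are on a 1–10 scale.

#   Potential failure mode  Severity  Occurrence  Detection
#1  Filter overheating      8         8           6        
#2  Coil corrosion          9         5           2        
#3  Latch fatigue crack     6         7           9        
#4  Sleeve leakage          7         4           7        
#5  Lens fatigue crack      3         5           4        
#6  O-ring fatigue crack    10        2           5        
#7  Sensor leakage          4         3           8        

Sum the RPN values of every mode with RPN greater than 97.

RPN = Severity × Occurrence × Detection:
  #1: 8 × 8 × 6 = 384
  #2: 9 × 5 × 2 = 90
  #3: 6 × 7 × 9 = 378
  #4: 7 × 4 × 7 = 196
  #5: 3 × 5 × 4 = 60
  #6: 10 × 2 × 5 = 100
  #7: 4 × 3 × 8 = 96
RPN > 97: #1 (384), #3 (378), #4 (196), #6 (100).
Sum: 384 + 378 + 196 + 100 = 1058.

1058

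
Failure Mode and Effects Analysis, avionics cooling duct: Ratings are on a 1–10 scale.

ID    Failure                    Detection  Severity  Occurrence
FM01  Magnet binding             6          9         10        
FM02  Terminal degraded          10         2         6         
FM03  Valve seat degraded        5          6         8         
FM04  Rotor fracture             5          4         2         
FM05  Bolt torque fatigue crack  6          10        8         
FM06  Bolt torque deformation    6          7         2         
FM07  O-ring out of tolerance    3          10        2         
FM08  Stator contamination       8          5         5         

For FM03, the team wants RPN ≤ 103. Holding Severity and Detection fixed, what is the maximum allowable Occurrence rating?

3

FM03: S=6, O=8, D=5 → current RPN = 240.
Fixed product = 30. Need 30 × O ≤ 103, so O ≤ 103/30 = 3.43.
Maximum integer Occurrence rating = 3 (gives RPN 90; O=4 would give 120 > 103).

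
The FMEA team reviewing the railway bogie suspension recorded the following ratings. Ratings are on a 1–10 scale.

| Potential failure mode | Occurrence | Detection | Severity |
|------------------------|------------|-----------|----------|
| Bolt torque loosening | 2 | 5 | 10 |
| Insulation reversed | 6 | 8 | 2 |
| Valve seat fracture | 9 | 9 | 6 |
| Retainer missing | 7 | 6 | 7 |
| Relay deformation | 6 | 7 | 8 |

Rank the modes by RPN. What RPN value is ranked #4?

100

RPN = Severity × Occurrence × Detection:
  Bolt torque loosening: 10 × 2 × 5 = 100
  Insulation reversed: 2 × 6 × 8 = 96
  Valve seat fracture: 6 × 9 × 9 = 486
  Retainer missing: 7 × 7 × 6 = 294
  Relay deformation: 8 × 6 × 7 = 336
Sorted descending: 486, 336, 294, 100, 96.
The fourth-highest RPN is 100 (Bolt torque loosening).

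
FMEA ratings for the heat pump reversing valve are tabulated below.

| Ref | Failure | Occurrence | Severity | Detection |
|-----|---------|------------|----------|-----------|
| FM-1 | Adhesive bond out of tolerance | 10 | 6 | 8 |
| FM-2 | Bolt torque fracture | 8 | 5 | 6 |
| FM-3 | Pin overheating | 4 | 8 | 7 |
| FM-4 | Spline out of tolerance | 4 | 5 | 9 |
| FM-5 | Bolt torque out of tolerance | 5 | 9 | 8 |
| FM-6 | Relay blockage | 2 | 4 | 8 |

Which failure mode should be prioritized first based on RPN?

FM-1

RPN = Severity × Occurrence × Detection:
  FM-1: 6 × 10 × 8 = 480
  FM-2: 5 × 8 × 6 = 240
  FM-3: 8 × 4 × 7 = 224
  FM-4: 5 × 4 × 9 = 180
  FM-5: 9 × 5 × 8 = 360
  FM-6: 4 × 2 × 8 = 64
Highest RPN is 480 → FM-1.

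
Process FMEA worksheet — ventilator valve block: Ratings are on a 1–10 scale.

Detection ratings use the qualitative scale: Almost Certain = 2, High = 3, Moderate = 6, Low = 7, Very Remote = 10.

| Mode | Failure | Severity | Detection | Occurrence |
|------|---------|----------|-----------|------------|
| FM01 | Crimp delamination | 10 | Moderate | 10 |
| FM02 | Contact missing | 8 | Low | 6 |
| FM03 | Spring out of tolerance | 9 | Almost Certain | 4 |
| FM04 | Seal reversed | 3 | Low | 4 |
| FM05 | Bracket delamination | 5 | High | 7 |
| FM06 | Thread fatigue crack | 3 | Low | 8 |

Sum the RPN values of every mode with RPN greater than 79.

RPN = Severity × Occurrence × Detection:
  FM01: 10 × 10 × 6 = 600
  FM02: 8 × 6 × 7 = 336
  FM03: 9 × 4 × 2 = 72
  FM04: 3 × 4 × 7 = 84
  FM05: 5 × 7 × 3 = 105
  FM06: 3 × 8 × 7 = 168
RPN > 79: FM01 (600), FM02 (336), FM04 (84), FM05 (105), FM06 (168).
Sum: 600 + 336 + 84 + 105 + 168 = 1293.

1293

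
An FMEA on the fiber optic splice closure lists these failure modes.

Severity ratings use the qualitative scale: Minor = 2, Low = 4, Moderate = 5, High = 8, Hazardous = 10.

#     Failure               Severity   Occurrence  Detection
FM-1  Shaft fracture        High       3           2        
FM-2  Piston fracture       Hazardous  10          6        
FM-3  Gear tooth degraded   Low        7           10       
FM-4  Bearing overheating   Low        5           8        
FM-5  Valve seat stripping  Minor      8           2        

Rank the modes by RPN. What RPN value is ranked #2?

RPN = Severity × Occurrence × Detection:
  FM-1: 8 × 3 × 2 = 48
  FM-2: 10 × 10 × 6 = 600
  FM-3: 4 × 7 × 10 = 280
  FM-4: 4 × 5 × 8 = 160
  FM-5: 2 × 8 × 2 = 32
Sorted descending: 600, 280, 160, 48, 32.
The second-highest RPN is 280 (FM-3).

280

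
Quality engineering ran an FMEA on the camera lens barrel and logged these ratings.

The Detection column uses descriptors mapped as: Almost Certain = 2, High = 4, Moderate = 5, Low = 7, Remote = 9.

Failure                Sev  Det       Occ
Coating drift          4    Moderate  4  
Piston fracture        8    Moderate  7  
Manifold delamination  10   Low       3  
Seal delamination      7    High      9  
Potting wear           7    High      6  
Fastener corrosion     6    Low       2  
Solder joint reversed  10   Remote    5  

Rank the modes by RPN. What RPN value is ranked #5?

168

RPN = Severity × Occurrence × Detection:
  Coating drift: 4 × 4 × 5 = 80
  Piston fracture: 8 × 7 × 5 = 280
  Manifold delamination: 10 × 3 × 7 = 210
  Seal delamination: 7 × 9 × 4 = 252
  Potting wear: 7 × 6 × 4 = 168
  Fastener corrosion: 6 × 2 × 7 = 84
  Solder joint reversed: 10 × 5 × 9 = 450
Sorted descending: 450, 280, 252, 210, 168, 84, 80.
The fifth-highest RPN is 168 (Potting wear).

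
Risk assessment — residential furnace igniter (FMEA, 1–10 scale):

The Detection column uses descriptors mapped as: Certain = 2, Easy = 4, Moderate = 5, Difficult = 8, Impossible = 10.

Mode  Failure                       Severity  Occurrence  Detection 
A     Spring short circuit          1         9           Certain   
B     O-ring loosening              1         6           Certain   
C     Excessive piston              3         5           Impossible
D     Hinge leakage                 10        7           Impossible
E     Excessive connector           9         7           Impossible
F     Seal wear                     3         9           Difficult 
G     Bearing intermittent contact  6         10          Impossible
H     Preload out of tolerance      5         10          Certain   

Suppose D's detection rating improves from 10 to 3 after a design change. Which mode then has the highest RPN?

E

RPN = Severity × Occurrence × Detection:
  A: 1 × 9 × 2 = 18
  B: 1 × 6 × 2 = 12
  C: 3 × 5 × 10 = 150
  D: 10 × 7 × 10 = 700
  E: 9 × 7 × 10 = 630
  F: 3 × 9 × 8 = 216
  G: 6 × 10 × 10 = 600
  H: 5 × 10 × 2 = 100
After action: D → 10 × 7 × 3 = 210.
Revised RPNs: E=630, G=600, F=216, D=210, C=150, H=100, A=18, B=12.
Highest is now E (630).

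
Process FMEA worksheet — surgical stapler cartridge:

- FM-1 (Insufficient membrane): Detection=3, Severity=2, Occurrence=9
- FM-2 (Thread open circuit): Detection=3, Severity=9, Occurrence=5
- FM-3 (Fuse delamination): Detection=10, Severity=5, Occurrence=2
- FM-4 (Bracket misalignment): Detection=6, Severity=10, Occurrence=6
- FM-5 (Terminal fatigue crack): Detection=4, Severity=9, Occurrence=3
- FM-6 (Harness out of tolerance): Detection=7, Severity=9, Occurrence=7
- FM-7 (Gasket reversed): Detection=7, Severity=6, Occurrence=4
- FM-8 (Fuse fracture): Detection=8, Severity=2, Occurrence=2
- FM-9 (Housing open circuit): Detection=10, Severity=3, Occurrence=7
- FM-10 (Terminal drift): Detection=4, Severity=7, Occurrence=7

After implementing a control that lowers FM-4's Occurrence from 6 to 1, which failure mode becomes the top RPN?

RPN = Severity × Occurrence × Detection:
  FM-1: 2 × 9 × 3 = 54
  FM-2: 9 × 5 × 3 = 135
  FM-3: 5 × 2 × 10 = 100
  FM-4: 10 × 6 × 6 = 360
  FM-5: 9 × 3 × 4 = 108
  FM-6: 9 × 7 × 7 = 441
  FM-7: 6 × 4 × 7 = 168
  FM-8: 2 × 2 × 8 = 32
  FM-9: 3 × 7 × 10 = 210
  FM-10: 7 × 7 × 4 = 196
After action: FM-4 → 10 × 1 × 6 = 60.
Revised RPNs: FM-6=441, FM-9=210, FM-10=196, FM-7=168, FM-2=135, FM-5=108, FM-3=100, FM-4=60, FM-1=54, FM-8=32.
Highest is now FM-6 (441).

FM-6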